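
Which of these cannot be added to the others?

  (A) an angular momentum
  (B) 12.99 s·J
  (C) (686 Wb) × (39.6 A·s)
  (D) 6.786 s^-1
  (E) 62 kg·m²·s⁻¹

(D)

Dimensions:
  (A) [angular momentum] = kg·m²·s⁻¹
  (B) J·s = N·m·s = kg·m²·s⁻¹
  (C) [kg·m²·s⁻²·A⁻¹] · [s·A] = kg·m²·s⁻¹
  (D) s⁻¹
  (E) kg·m²·s⁻¹
All reduce to kg·m²·s⁻¹ except (D), which is s⁻¹.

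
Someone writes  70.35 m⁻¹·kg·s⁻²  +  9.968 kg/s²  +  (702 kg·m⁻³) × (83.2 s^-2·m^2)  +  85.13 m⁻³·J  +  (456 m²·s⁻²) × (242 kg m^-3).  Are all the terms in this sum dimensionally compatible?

Work out the base dimensions of each:
  70.35 m⁻¹·kg·s⁻²:  kg·m⁻¹·s⁻²
  9.968 kg/s²:  kg·s⁻²
  (702 kg·m⁻³) × (83.2 s^-2·m^2):  [kg·m⁻³] · [m²·s⁻²] = kg·m⁻¹·s⁻²
  85.13 m⁻³·J:  J·m⁻³ = N·m·m⁻³ = kg·m⁻¹·s⁻²
  (456 m²·s⁻²) × (242 kg m^-3):  [m²·s⁻²] · [kg·m⁻³] = kg·m⁻¹·s⁻²
The terms do not share a single dimension (kg·m⁻¹·s⁻² vs kg·s⁻²).

No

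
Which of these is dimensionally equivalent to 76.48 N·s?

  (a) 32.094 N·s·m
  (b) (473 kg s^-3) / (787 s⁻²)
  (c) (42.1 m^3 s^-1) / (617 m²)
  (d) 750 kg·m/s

Reference: N·s = kg·m·s⁻²·s = kg·m·s⁻¹.
Each option:
  (a) N·m·s = kg·m·s⁻²·m·s = kg·m²·s⁻¹
  (b) [kg·s⁻³] / [s⁻²] = kg·s⁻¹
  (c) [m³·s⁻¹] / [m²] = m·s⁻¹
  (d) kg·m·s⁻¹  ← same
Only (d) matches kg·m·s⁻¹.

(d)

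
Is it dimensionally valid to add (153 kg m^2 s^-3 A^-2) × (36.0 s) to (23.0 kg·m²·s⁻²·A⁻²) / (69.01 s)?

In SI base units:
  (153 kg m^2 s^-3 A^-2) × (36.0 s):  [kg·m²·s⁻³·A⁻²] · [s] = kg·m²·s⁻²·A⁻²
  (23.0 kg·m²·s⁻²·A⁻²) / (69.01 s):  [kg·m²·s⁻²·A⁻²] / [s] = kg·m²·s⁻³·A⁻²
kg·m²·s⁻²·A⁻² ≠ kg·m²·s⁻³·A⁻², so they cannot be added.

No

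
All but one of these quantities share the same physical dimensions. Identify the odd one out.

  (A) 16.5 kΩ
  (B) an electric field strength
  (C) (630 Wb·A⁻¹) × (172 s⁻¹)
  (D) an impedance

(B)

In SI base units:
  (A) Ω = V·A⁻¹ = kg·m²·s⁻³·A⁻²
  (B) [electric field strength] = kg·m·s⁻³·A⁻¹
  (C) [kg·m²·s⁻²·A⁻²] · [s⁻¹] = kg·m²·s⁻³·A⁻²
  (D) [impedance] = kg·m²·s⁻³·A⁻²
All reduce to kg·m²·s⁻³·A⁻² except (B), which is kg·m·s⁻³·A⁻¹.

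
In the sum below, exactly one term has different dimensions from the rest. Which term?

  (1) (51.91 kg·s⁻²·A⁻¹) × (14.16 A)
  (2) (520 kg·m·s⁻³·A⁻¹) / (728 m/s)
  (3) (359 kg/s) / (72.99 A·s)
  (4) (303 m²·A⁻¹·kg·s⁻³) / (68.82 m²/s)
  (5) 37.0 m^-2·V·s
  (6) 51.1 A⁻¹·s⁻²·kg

(1)

Reduce each to base SI dimensions:
  (1) [kg·s⁻²·A⁻¹] · [A] = kg·s⁻²
  (2) [kg·m·s⁻³·A⁻¹] / [m·s⁻¹] = kg·s⁻²·A⁻¹
  (3) [kg·s⁻¹] / [s·A] = kg·s⁻²·A⁻¹
  (4) [kg·m²·s⁻³·A⁻¹] / [m²·s⁻¹] = kg·s⁻²·A⁻¹
  (5) V·s·m⁻² = J·C⁻¹·s·m⁻² = kg·s⁻²·A⁻¹
  (6) kg·s⁻²·A⁻¹
All reduce to kg·s⁻²·A⁻¹ except (1), which is kg·s⁻².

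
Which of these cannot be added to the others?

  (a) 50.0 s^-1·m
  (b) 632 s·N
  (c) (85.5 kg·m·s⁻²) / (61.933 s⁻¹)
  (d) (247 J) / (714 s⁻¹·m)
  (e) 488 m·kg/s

Reduce each to base SI dimensions:
  (a) m·s⁻¹
  (b) N·s = kg·m·s⁻²·s = kg·m·s⁻¹
  (c) [kg·m·s⁻²] / [s⁻¹] = kg·m·s⁻¹
  (d) [kg·m²·s⁻²] / [m·s⁻¹] = kg·m·s⁻¹
  (e) kg·m·s⁻¹
All reduce to kg·m·s⁻¹ except (a), which is m·s⁻¹.

(a)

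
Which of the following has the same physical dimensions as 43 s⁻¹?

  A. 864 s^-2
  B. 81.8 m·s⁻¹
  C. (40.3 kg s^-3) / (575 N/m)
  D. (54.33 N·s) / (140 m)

C.

Reference: s⁻¹.
Each option:
  A. s⁻²
  B. m·s⁻¹
  C. [kg·s⁻³] / [kg·s⁻²] = s⁻¹  ← same
  D. [kg·m·s⁻¹] / [m] = kg·s⁻¹
Only C. matches s⁻¹.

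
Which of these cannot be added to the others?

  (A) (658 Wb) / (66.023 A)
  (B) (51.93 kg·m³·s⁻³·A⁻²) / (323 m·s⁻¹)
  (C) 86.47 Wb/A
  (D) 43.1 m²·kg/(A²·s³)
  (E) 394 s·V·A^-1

Expand each in SI base units:
  (A) [kg·m²·s⁻²·A⁻¹] / [A] = kg·m²·s⁻²·A⁻²
  (B) [kg·m³·s⁻³·A⁻²] / [m·s⁻¹] = kg·m²·s⁻²·A⁻²
  (C) Wb·A⁻¹ = V·s·A⁻¹ = kg·m²·s⁻²·A⁻²
  (D) kg·m²·s⁻³·A⁻²
  (E) V·s·A⁻¹ = J·C⁻¹·s·A⁻¹ = kg·m²·s⁻²·A⁻²
All reduce to kg·m²·s⁻²·A⁻² except (D), which is kg·m²·s⁻³·A⁻².

(D)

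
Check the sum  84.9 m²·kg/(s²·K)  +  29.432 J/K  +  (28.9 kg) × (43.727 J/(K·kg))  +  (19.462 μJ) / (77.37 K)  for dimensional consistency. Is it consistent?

Reduce each to base SI dimensions:
  84.9 m²·kg/(s²·K):  kg·m²·s⁻²·K⁻¹
  29.432 J/K:  J·K⁻¹ = N·m·K⁻¹ = kg·m²·s⁻²·K⁻¹
  (28.9 kg) × (43.727 J/(K·kg)):  [kg] · [m²·s⁻²·K⁻¹] = kg·m²·s⁻²·K⁻¹
  (19.462 μJ) / (77.37 K):  [kg·m²·s⁻²] / [K] = kg·m²·s⁻²·K⁻¹
Every term reduces to kg·m²·s⁻²·K⁻¹.

Yes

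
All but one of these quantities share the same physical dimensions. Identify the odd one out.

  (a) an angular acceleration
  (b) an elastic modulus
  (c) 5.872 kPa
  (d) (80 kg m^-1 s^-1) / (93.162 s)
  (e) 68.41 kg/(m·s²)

(a)

In SI base units:
  (a) [angular acceleration] = s⁻²
  (b) [elastic modulus] = kg·m⁻¹·s⁻²
  (c) Pa = N·m⁻² = kg·m⁻¹·s⁻²
  (d) [kg·m⁻¹·s⁻¹] / [s] = kg·m⁻¹·s⁻²
  (e) kg·m⁻¹·s⁻²
All reduce to kg·m⁻¹·s⁻² except (a), which is s⁻².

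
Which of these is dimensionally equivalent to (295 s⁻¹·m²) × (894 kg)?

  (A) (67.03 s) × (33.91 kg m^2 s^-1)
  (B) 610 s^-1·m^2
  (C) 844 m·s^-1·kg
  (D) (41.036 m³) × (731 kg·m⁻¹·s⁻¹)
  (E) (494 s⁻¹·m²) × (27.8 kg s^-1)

Reference: [m²·s⁻¹] · [kg] = kg·m²·s⁻¹.
Each option:
  (A) [s] · [kg·m²·s⁻¹] = kg·m²
  (B) m²·s⁻¹
  (C) kg·m·s⁻¹
  (D) [m³] · [kg·m⁻¹·s⁻¹] = kg·m²·s⁻¹  ← same
  (E) [m²·s⁻¹] · [kg·s⁻¹] = kg·m²·s⁻²
Only (D) matches kg·m²·s⁻¹.

(D)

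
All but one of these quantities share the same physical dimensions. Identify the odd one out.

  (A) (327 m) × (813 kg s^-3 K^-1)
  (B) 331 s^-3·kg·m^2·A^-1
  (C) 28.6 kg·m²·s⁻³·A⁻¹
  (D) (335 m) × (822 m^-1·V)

(A)

Dimensions:
  (A) [m] · [kg·s⁻³·K⁻¹] = kg·m·s⁻³·K⁻¹
  (B) kg·m²·s⁻³·A⁻¹
  (C) kg·m²·s⁻³·A⁻¹
  (D) [m] · [kg·m·s⁻³·A⁻¹] = kg·m²·s⁻³·A⁻¹
All reduce to kg·m²·s⁻³·A⁻¹ except (A), which is kg·m·s⁻³·K⁻¹.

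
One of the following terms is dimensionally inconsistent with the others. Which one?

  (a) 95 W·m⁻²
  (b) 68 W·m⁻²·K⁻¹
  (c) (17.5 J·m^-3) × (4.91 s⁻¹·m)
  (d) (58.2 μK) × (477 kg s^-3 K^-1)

Dimensions:
  (a) W·m⁻² = J·s⁻¹·m⁻² = kg·s⁻³
  (b) W·m⁻²·K⁻¹ = J·s⁻¹·m⁻²·K⁻¹ = kg·s⁻³·K⁻¹
  (c) [kg·m⁻¹·s⁻²] · [m·s⁻¹] = kg·s⁻³
  (d) [K] · [kg·s⁻³·K⁻¹] = kg·s⁻³
All reduce to kg·s⁻³ except (b), which is kg·s⁻³·K⁻¹.

(b)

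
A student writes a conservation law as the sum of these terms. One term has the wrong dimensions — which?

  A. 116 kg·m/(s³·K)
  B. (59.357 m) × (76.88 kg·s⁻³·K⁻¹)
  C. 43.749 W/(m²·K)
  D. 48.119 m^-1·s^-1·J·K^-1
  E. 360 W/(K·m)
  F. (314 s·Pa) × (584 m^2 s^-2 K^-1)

Work out the base dimensions of each:
  A. kg·m·s⁻³·K⁻¹
  B. [m] · [kg·s⁻³·K⁻¹] = kg·m·s⁻³·K⁻¹
  C. W·m⁻²·K⁻¹ = J·s⁻¹·m⁻²·K⁻¹ = kg·s⁻³·K⁻¹
  D. J·s⁻¹·m⁻¹·K⁻¹ = N·m·s⁻¹·m⁻¹·K⁻¹ = kg·m·s⁻³·K⁻¹
  E. W·m⁻¹·K⁻¹ = J·s⁻¹·m⁻¹·K⁻¹ = kg·m·s⁻³·K⁻¹
  F. [kg·m⁻¹·s⁻¹] · [m²·s⁻²·K⁻¹] = kg·m·s⁻³·K⁻¹
All reduce to kg·m·s⁻³·K⁻¹ except C., which is kg·s⁻³·K⁻¹.

C.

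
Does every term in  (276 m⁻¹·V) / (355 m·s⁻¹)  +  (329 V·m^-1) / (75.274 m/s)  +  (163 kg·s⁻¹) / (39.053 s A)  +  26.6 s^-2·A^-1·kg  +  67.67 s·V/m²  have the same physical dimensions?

Yes

In SI base units:
  (276 m⁻¹·V) / (355 m·s⁻¹):  [kg·m·s⁻³·A⁻¹] / [m·s⁻¹] = kg·s⁻²·A⁻¹
  (329 V·m^-1) / (75.274 m/s):  [kg·m·s⁻³·A⁻¹] / [m·s⁻¹] = kg·s⁻²·A⁻¹
  (163 kg·s⁻¹) / (39.053 s A):  [kg·s⁻¹] / [s·A] = kg·s⁻²·A⁻¹
  26.6 s^-2·A^-1·kg:  kg·s⁻²·A⁻¹
  67.67 s·V/m²:  V·s·m⁻² = J·C⁻¹·s·m⁻² = kg·s⁻²·A⁻¹
Every term reduces to kg·s⁻²·A⁻¹.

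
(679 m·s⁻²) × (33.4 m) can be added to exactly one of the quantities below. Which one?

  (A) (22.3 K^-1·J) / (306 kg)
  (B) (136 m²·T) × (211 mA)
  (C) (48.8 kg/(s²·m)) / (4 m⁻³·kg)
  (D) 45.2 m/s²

Reference: [m·s⁻²] · [m] = m²·s⁻².
Each option:
  (A) [kg·m²·s⁻²·K⁻¹] / [kg] = m²·s⁻²·K⁻¹
  (B) [kg·m²·s⁻²·A⁻¹] · [A] = kg·m²·s⁻²
  (C) [kg·m⁻¹·s⁻²] / [kg·m⁻³] = m²·s⁻²  ← same
  (D) m·s⁻²
Only (C) matches m²·s⁻².

(C)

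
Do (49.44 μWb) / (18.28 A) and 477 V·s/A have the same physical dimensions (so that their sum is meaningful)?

Yes

Expand each in SI base units:
  (49.44 μWb) / (18.28 A):  [kg·m²·s⁻²·A⁻¹] / [A] = kg·m²·s⁻²·A⁻²
  477 V·s/A:  V·s·A⁻¹ = J·C⁻¹·s·A⁻¹ = kg·m²·s⁻²·A⁻²
Both are kg·m²·s⁻²·A⁻², so they have the same dimensions and can be added.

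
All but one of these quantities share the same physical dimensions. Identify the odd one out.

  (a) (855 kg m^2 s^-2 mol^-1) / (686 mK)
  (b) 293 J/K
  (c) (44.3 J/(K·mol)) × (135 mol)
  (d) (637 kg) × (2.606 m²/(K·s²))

Expand each in SI base units:
  (a) [kg·m²·s⁻²·mol⁻¹] / [K] = kg·m²·s⁻²·K⁻¹·mol⁻¹
  (b) J·K⁻¹ = N·m·K⁻¹ = kg·m²·s⁻²·K⁻¹
  (c) [kg·m²·s⁻²·K⁻¹·mol⁻¹] · [mol] = kg·m²·s⁻²·K⁻¹
  (d) [kg] · [m²·s⁻²·K⁻¹] = kg·m²·s⁻²·K⁻¹
All reduce to kg·m²·s⁻²·K⁻¹ except (a), which is kg·m²·s⁻²·K⁻¹·mol⁻¹.

(a)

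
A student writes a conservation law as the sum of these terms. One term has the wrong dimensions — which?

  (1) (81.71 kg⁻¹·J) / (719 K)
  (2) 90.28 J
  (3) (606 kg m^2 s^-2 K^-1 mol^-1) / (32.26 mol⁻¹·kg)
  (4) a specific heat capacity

(2)

Work out the base dimensions of each:
  (1) [m²·s⁻²] / [K] = m²·s⁻²·K⁻¹
  (2) J = N·m = kg·m²·s⁻²
  (3) [kg·m²·s⁻²·K⁻¹·mol⁻¹] / [kg·mol⁻¹] = m²·s⁻²·K⁻¹
  (4) [specific heat capacity] = m²·s⁻²·K⁻¹
All reduce to m²·s⁻²·K⁻¹ except (2), which is kg·m²·s⁻².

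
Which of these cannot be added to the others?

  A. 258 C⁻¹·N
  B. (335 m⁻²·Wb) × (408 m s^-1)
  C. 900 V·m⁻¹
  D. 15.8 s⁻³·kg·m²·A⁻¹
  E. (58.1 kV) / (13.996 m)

D.

In SI base units:
  A. N·C⁻¹ = kg·m·s⁻²·(s·A)⁻¹ = kg·m·s⁻³·A⁻¹
  B. [kg·s⁻²·A⁻¹] · [m·s⁻¹] = kg·m·s⁻³·A⁻¹
  C. V·m⁻¹ = J·C⁻¹·m⁻¹ = kg·m·s⁻³·A⁻¹
  D. kg·m²·s⁻³·A⁻¹
  E. [kg·m²·s⁻³·A⁻¹] / [m] = kg·m·s⁻³·A⁻¹
All reduce to kg·m·s⁻³·A⁻¹ except D., which is kg·m²·s⁻³·A⁻¹.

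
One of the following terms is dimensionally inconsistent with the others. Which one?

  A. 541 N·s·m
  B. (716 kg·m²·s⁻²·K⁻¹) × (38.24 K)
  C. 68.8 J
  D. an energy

In SI base units:
  A. N·m·s = kg·m·s⁻²·m·s = kg·m²·s⁻¹
  B. [kg·m²·s⁻²·K⁻¹] · [K] = kg·m²·s⁻²
  C. J = N·m = kg·m²·s⁻²
  D. [energy] = kg·m²·s⁻²
All reduce to kg·m²·s⁻² except A., which is kg·m²·s⁻¹.

A.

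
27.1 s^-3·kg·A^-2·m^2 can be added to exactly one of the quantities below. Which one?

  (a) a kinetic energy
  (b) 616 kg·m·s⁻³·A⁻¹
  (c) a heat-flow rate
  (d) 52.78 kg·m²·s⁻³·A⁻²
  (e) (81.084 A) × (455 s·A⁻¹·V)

(d)

Reference: kg·m²·s⁻³·A⁻².
Each option:
  (a) [kinetic energy] = kg·m²·s⁻²
  (b) kg·m·s⁻³·A⁻¹
  (c) [heat-flow rate] = kg·m²·s⁻³
  (d) kg·m²·s⁻³·A⁻²  ← same
  (e) [A] · [kg·m²·s⁻²·A⁻²] = kg·m²·s⁻²·A⁻¹
Only (d) matches kg·m²·s⁻³·A⁻².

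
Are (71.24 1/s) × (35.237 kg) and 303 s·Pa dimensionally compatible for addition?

Expand each in SI base units:
  (71.24 1/s) × (35.237 kg):  [s⁻¹] · [kg] = kg·s⁻¹
  303 s·Pa:  Pa·s = N·m⁻²·s = kg·m⁻¹·s⁻¹
kg·s⁻¹ ≠ kg·m⁻¹·s⁻¹, so they cannot be added.

No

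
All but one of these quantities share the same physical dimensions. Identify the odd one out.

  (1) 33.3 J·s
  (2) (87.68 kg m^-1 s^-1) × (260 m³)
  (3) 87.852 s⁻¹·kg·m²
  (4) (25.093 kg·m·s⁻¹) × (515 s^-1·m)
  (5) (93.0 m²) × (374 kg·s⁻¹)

(4)

Reduce each to base SI dimensions:
  (1) J·s = N·m·s = kg·m²·s⁻¹
  (2) [kg·m⁻¹·s⁻¹] · [m³] = kg·m²·s⁻¹
  (3) kg·m²·s⁻¹
  (4) [kg·m·s⁻¹] · [m·s⁻¹] = kg·m²·s⁻²
  (5) [m²] · [kg·s⁻¹] = kg·m²·s⁻¹
All reduce to kg·m²·s⁻¹ except (4), which is kg·m²·s⁻².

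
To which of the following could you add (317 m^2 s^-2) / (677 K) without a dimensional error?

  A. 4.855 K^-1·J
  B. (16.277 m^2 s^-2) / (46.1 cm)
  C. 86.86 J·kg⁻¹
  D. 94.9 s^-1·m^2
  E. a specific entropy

Reference: [m²·s⁻²] / [K] = m²·s⁻²·K⁻¹.
Each option:
  A. J·K⁻¹ = N·m·K⁻¹ = kg·m²·s⁻²·K⁻¹
  B. [m²·s⁻²] / [m] = m·s⁻²
  C. J·kg⁻¹ = N·m·kg⁻¹ = m²·s⁻²
  D. m²·s⁻¹
  E. [specific entropy] = m²·s⁻²·K⁻¹  ← same
Only E. matches m²·s⁻²·K⁻¹.

E.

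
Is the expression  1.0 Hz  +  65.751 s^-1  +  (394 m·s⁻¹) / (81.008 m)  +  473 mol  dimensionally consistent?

No

In SI base units:
  1.0 Hz:  Hz = s⁻¹
  65.751 s^-1:  s⁻¹
  (394 m·s⁻¹) / (81.008 m):  [m·s⁻¹] / [m] = s⁻¹
  473 mol:  mol
The terms do not share a single dimension (mol vs s⁻¹).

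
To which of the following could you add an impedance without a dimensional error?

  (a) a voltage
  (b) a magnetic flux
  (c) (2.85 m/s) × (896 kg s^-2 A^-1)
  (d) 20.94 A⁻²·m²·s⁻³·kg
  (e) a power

(d)

Reference: [impedance] = kg·m²·s⁻³·A⁻².
Each option:
  (a) [voltage] = kg·m²·s⁻³·A⁻¹
  (b) [magnetic flux] = kg·m²·s⁻²·A⁻¹
  (c) [m·s⁻¹] · [kg·s⁻²·A⁻¹] = kg·m·s⁻³·A⁻¹
  (d) kg·m²·s⁻³·A⁻²  ← same
  (e) [power] = kg·m²·s⁻³
Only (d) matches kg·m²·s⁻³·A⁻².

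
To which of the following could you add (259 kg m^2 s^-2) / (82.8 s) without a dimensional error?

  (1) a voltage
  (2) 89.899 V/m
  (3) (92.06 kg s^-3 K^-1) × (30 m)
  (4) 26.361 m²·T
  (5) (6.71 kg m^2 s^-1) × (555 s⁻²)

Reference: [kg·m²·s⁻²] / [s] = kg·m²·s⁻³.
Each option:
  (1) [voltage] = kg·m²·s⁻³·A⁻¹
  (2) V·m⁻¹ = J·C⁻¹·m⁻¹ = kg·m·s⁻³·A⁻¹
  (3) [kg·s⁻³·K⁻¹] · [m] = kg·m·s⁻³·K⁻¹
  (4) T·m² = Wb·m⁻²·m² = kg·m²·s⁻²·A⁻¹
  (5) [kg·m²·s⁻¹] · [s⁻²] = kg·m²·s⁻³  ← same
Only (5) matches kg·m²·s⁻³.

(5)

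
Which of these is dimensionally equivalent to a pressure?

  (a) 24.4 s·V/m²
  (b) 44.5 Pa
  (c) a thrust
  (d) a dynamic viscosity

Reference: [pressure] = kg·m⁻¹·s⁻².
Each option:
  (a) V·s·m⁻² = J·C⁻¹·s·m⁻² = kg·s⁻²·A⁻¹
  (b) Pa = N·m⁻² = kg·m⁻¹·s⁻²  ← same
  (c) [thrust] = kg·m·s⁻²
  (d) [dynamic viscosity] = kg·m⁻¹·s⁻¹
Only (b) matches kg·m⁻¹·s⁻².

(b)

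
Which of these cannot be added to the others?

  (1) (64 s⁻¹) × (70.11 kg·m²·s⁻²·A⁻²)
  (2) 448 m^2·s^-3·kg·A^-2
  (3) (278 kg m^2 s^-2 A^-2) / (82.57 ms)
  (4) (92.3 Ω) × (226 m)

(4)

Reduce each to base SI dimensions:
  (1) [s⁻¹] · [kg·m²·s⁻²·A⁻²] = kg·m²·s⁻³·A⁻²
  (2) kg·m²·s⁻³·A⁻²
  (3) [kg·m²·s⁻²·A⁻²] / [s] = kg·m²·s⁻³·A⁻²
  (4) [kg·m²·s⁻³·A⁻²] · [m] = kg·m³·s⁻³·A⁻²
All reduce to kg·m²·s⁻³·A⁻² except (4), which is kg·m³·s⁻³·A⁻².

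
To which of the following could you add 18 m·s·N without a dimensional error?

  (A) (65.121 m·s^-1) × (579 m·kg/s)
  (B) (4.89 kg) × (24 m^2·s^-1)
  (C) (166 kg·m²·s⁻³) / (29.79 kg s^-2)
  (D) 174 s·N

Reference: N·m·s = kg·m·s⁻²·m·s = kg·m²·s⁻¹.
Each option:
  (A) [m·s⁻¹] · [kg·m·s⁻¹] = kg·m²·s⁻²
  (B) [kg] · [m²·s⁻¹] = kg·m²·s⁻¹  ← same
  (C) [kg·m²·s⁻³] / [kg·s⁻²] = m²·s⁻¹
  (D) N·s = kg·m·s⁻²·s = kg·m·s⁻¹
Only (B) matches kg·m²·s⁻¹.

(B)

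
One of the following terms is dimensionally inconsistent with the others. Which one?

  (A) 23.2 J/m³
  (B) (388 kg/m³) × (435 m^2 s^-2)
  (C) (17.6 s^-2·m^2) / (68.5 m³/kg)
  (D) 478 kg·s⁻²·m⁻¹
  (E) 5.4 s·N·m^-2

In SI base units:
  (A) J·m⁻³ = N·m·m⁻³ = kg·m⁻¹·s⁻²
  (B) [kg·m⁻³] · [m²·s⁻²] = kg·m⁻¹·s⁻²
  (C) [m²·s⁻²] / [kg⁻¹·m³] = kg·m⁻¹·s⁻²
  (D) kg·m⁻¹·s⁻²
  (E) N·s·m⁻² = kg·m·s⁻²·s·m⁻² = kg·m⁻¹·s⁻¹
All reduce to kg·m⁻¹·s⁻² except (E), which is kg·m⁻¹·s⁻¹.

(E)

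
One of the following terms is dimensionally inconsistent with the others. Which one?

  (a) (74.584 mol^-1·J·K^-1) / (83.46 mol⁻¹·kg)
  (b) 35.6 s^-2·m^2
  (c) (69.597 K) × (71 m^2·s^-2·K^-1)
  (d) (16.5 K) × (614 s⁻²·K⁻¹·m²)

In SI base units:
  (a) [kg·m²·s⁻²·K⁻¹·mol⁻¹] / [kg·mol⁻¹] = m²·s⁻²·K⁻¹
  (b) m²·s⁻²
  (c) [K] · [m²·s⁻²·K⁻¹] = m²·s⁻²
  (d) [K] · [m²·s⁻²·K⁻¹] = m²·s⁻²
All reduce to m²·s⁻² except (a), which is m²·s⁻²·K⁻¹.

(a)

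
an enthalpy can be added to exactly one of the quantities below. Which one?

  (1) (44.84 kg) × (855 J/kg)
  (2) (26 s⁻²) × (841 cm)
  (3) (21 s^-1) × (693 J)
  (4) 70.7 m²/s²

Reference: [enthalpy] = kg·m²·s⁻².
Each option:
  (1) [kg] · [m²·s⁻²] = kg·m²·s⁻²  ← same
  (2) [s⁻²] · [m] = m·s⁻²
  (3) [s⁻¹] · [kg·m²·s⁻²] = kg·m²·s⁻³
  (4) m²·s⁻²
Only (1) matches kg·m²·s⁻².

(1)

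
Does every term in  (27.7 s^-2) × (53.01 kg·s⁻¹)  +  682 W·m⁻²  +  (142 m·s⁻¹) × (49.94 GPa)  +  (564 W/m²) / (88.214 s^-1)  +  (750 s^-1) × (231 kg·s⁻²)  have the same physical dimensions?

In SI base units:
  (27.7 s^-2) × (53.01 kg·s⁻¹):  [s⁻²] · [kg·s⁻¹] = kg·s⁻³
  682 W·m⁻²:  W·m⁻² = J·s⁻¹·m⁻² = kg·s⁻³
  (142 m·s⁻¹) × (49.94 GPa):  [m·s⁻¹] · [kg·m⁻¹·s⁻²] = kg·s⁻³
  (564 W/m²) / (88.214 s^-1):  [kg·s⁻³] / [s⁻¹] = kg·s⁻²
  (750 s^-1) × (231 kg·s⁻²):  [s⁻¹] · [kg·s⁻²] = kg·s⁻³
The terms do not share a single dimension (kg·s⁻² vs kg·s⁻³).

No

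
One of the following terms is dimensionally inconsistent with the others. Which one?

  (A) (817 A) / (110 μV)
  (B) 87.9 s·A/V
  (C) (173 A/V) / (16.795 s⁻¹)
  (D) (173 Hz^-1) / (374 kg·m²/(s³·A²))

(A)

Reduce each to base SI dimensions:
  (A) [A] / [kg·m²·s⁻³·A⁻¹] = kg⁻¹·m⁻²·s³·A²
  (B) A·s·V⁻¹ = A·s·(J·C⁻¹)⁻¹ = kg⁻¹·m⁻²·s⁴·A²
  (C) [kg⁻¹·m⁻²·s³·A²] / [s⁻¹] = kg⁻¹·m⁻²·s⁴·A²
  (D) [s] / [kg·m²·s⁻³·A⁻²] = kg⁻¹·m⁻²·s⁴·A²
All reduce to kg⁻¹·m⁻²·s⁴·A² except (A), which is kg⁻¹·m⁻²·s³·A².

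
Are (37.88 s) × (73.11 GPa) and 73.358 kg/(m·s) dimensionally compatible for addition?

Yes

Expand each in SI base units:
  (37.88 s) × (73.11 GPa):  [s] · [kg·m⁻¹·s⁻²] = kg·m⁻¹·s⁻¹
  73.358 kg/(m·s):  kg·m⁻¹·s⁻¹
Both are kg·m⁻¹·s⁻¹, so they have the same dimensions and can be added.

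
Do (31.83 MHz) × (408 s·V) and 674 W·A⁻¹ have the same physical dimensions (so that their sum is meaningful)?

Work out the base dimensions of each:
  (31.83 MHz) × (408 s·V):  [s⁻¹] · [kg·m²·s⁻²·A⁻¹] = kg·m²·s⁻³·A⁻¹
  674 W·A⁻¹:  W·A⁻¹ = J·s⁻¹·A⁻¹ = kg·m²·s⁻³·A⁻¹
Both are kg·m²·s⁻³·A⁻¹, so they have the same dimensions and can be added.

Yes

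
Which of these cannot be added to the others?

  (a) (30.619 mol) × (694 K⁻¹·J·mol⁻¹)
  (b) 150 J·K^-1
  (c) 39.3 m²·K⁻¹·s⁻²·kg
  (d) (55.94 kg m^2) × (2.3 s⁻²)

In SI base units:
  (a) [mol] · [kg·m²·s⁻²·K⁻¹·mol⁻¹] = kg·m²·s⁻²·K⁻¹
  (b) J·K⁻¹ = N·m·K⁻¹ = kg·m²·s⁻²·K⁻¹
  (c) kg·m²·s⁻²·K⁻¹
  (d) [kg·m²] · [s⁻²] = kg·m²·s⁻²
All reduce to kg·m²·s⁻²·K⁻¹ except (d), which is kg·m²·s⁻².

(d)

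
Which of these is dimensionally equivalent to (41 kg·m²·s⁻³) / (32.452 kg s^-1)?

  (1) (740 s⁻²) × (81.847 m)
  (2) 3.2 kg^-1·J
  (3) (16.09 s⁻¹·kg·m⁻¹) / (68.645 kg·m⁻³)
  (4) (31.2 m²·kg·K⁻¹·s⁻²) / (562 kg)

(2)

Reference: [kg·m²·s⁻³] / [kg·s⁻¹] = m²·s⁻².
Each option:
  (1) [s⁻²] · [m] = m·s⁻²
  (2) J·kg⁻¹ = N·m·kg⁻¹ = m²·s⁻²  ← same
  (3) [kg·m⁻¹·s⁻¹] / [kg·m⁻³] = m²·s⁻¹
  (4) [kg·m²·s⁻²·K⁻¹] / [kg] = m²·s⁻²·K⁻¹
Only (2) matches m²·s⁻².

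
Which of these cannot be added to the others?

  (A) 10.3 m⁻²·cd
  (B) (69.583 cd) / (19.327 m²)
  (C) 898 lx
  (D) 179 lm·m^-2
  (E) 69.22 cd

Expand each in SI base units:
  (A) m⁻²·cd
  (B) [cd] / [m²] = m⁻²·cd
  (C) lx = lm·m⁻² = m⁻²·cd
  (D) lm·m⁻² = cd·m⁻² = m⁻²·cd
  (E) cd
All reduce to m⁻²·cd except (E), which is cd.

(E)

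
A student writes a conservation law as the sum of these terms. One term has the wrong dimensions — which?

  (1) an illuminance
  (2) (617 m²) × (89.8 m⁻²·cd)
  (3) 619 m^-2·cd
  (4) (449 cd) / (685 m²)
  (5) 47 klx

(2)

Reduce each to base SI dimensions:
  (1) [illuminance] = m⁻²·cd
  (2) [m²] · [m⁻²·cd] = cd
  (3) cd·m⁻² = m⁻²·cd
  (4) [cd] / [m²] = m⁻²·cd
  (5) lx = lm·m⁻² = m⁻²·cd
All reduce to m⁻²·cd except (2), which is cd.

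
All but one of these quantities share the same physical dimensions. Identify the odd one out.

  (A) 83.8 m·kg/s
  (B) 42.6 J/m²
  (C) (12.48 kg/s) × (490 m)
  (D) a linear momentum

Work out the base dimensions of each:
  (A) kg·m·s⁻¹
  (B) J·m⁻² = N·m·m⁻² = kg·s⁻²
  (C) [kg·s⁻¹] · [m] = kg·m·s⁻¹
  (D) [linear momentum] = kg·m·s⁻¹
All reduce to kg·m·s⁻¹ except (B), which is kg·s⁻².

(B)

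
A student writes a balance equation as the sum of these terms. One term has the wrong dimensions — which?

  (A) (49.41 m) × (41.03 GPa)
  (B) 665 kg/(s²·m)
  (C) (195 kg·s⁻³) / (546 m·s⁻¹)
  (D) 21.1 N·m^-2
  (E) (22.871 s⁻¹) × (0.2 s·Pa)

Expand each in SI base units:
  (A) [m] · [kg·m⁻¹·s⁻²] = kg·s⁻²
  (B) kg·m⁻¹·s⁻²
  (C) [kg·s⁻³] / [m·s⁻¹] = kg·m⁻¹·s⁻²
  (D) N·m⁻² = kg·m·s⁻²·m⁻² = kg·m⁻¹·s⁻²
  (E) [s⁻¹] · [kg·m⁻¹·s⁻¹] = kg·m⁻¹·s⁻²
All reduce to kg·m⁻¹·s⁻² except (A), which is kg·s⁻².

(A)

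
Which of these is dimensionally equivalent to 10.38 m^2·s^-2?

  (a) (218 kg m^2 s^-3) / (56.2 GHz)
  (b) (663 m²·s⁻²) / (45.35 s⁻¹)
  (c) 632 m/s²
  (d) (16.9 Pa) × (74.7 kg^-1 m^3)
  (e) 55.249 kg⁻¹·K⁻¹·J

(d)

Reference: m²·s⁻².
Each option:
  (a) [kg·m²·s⁻³] / [s⁻¹] = kg·m²·s⁻²
  (b) [m²·s⁻²] / [s⁻¹] = m²·s⁻¹
  (c) m·s⁻²
  (d) [kg·m⁻¹·s⁻²] · [kg⁻¹·m³] = m²·s⁻²  ← same
  (e) J·kg⁻¹·K⁻¹ = N·m·kg⁻¹·K⁻¹ = m²·s⁻²·K⁻¹
Only (d) matches m²·s⁻².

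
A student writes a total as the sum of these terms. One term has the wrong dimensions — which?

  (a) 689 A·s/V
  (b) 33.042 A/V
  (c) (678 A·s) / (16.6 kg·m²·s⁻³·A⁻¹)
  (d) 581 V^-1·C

Work out the base dimensions of each:
  (a) A·s·V⁻¹ = A·s·(J·C⁻¹)⁻¹ = kg⁻¹·m⁻²·s⁴·A²
  (b) A·V⁻¹ = A·(J·C⁻¹)⁻¹ = kg⁻¹·m⁻²·s³·A²
  (c) [s·A] / [kg·m²·s⁻³·A⁻¹] = kg⁻¹·m⁻²·s⁴·A²
  (d) C·V⁻¹ = s·A·(J·C⁻¹)⁻¹ = kg⁻¹·m⁻²·s⁴·A²
All reduce to kg⁻¹·m⁻²·s⁴·A² except (b), which is kg⁻¹·m⁻²·s³·A².

(b)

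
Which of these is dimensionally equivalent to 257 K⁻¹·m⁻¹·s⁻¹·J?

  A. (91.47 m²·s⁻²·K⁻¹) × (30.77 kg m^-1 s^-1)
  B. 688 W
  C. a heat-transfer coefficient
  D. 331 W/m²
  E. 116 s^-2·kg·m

Reference: J·s⁻¹·m⁻¹·K⁻¹ = N·m·s⁻¹·m⁻¹·K⁻¹ = kg·m·s⁻³·K⁻¹.
Each option:
  A. [m²·s⁻²·K⁻¹] · [kg·m⁻¹·s⁻¹] = kg·m·s⁻³·K⁻¹  ← same
  B. W = J·s⁻¹ = kg·m²·s⁻³
  C. [heat-transfer coefficient] = kg·s⁻³·K⁻¹
  D. W·m⁻² = J·s⁻¹·m⁻² = kg·s⁻³
  E. kg·m·s⁻²
Only A. matches kg·m·s⁻³·K⁻¹.

A.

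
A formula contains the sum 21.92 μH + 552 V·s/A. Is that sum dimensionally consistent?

Yes

Dimensions:
  21.92 μH:  H = V·s·A⁻¹ = kg·m²·s⁻²·A⁻²
  552 V·s/A:  V·s·A⁻¹ = J·C⁻¹·s·A⁻¹ = kg·m²·s⁻²·A⁻²
Both are kg·m²·s⁻²·A⁻², so they have the same dimensions and can be added.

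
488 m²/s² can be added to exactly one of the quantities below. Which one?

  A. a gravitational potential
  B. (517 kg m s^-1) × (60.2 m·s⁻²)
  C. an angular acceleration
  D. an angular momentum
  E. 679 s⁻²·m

A.

Reference: m²·s⁻².
Each option:
  A. [gravitational potential] = m²·s⁻²  ← same
  B. [kg·m·s⁻¹] · [m·s⁻²] = kg·m²·s⁻³
  C. [angular acceleration] = s⁻²
  D. [angular momentum] = kg·m²·s⁻¹
  E. m·s⁻²
Only A. matches m²·s⁻².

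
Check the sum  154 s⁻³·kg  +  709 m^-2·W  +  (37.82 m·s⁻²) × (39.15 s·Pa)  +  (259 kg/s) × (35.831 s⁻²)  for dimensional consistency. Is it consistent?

Yes

Dimensions:
  154 s⁻³·kg:  kg·s⁻³
  709 m^-2·W:  W·m⁻² = J·s⁻¹·m⁻² = kg·s⁻³
  (37.82 m·s⁻²) × (39.15 s·Pa):  [m·s⁻²] · [kg·m⁻¹·s⁻¹] = kg·s⁻³
  (259 kg/s) × (35.831 s⁻²):  [kg·s⁻¹] · [s⁻²] = kg·s⁻³
Every term reduces to kg·s⁻³.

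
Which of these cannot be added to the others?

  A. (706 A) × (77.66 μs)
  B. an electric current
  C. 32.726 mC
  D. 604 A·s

B.

Reduce each to base SI dimensions:
  A. [A] · [s] = s·A
  B. [electric current] = A
  C. C = s·A
  D. A·s = s·A
All reduce to s·A except B., which is A.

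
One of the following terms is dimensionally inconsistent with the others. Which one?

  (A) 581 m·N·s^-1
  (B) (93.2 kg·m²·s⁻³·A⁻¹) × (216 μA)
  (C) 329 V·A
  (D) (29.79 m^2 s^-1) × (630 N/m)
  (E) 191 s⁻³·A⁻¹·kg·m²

(E)

Work out the base dimensions of each:
  (A) N·m·s⁻¹ = kg·m·s⁻²·m·s⁻¹ = kg·m²·s⁻³
  (B) [kg·m²·s⁻³·A⁻¹] · [A] = kg·m²·s⁻³
  (C) V·A = J·C⁻¹·A = kg·m²·s⁻³
  (D) [m²·s⁻¹] · [kg·s⁻²] = kg·m²·s⁻³
  (E) kg·m²·s⁻³·A⁻¹
All reduce to kg·m²·s⁻³ except (E), which is kg·m²·s⁻³·A⁻¹.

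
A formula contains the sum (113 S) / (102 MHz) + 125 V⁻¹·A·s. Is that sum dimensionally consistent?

Yes

Reduce each to base SI dimensions:
  (113 S) / (102 MHz):  [kg⁻¹·m⁻²·s³·A²] / [s⁻¹] = kg⁻¹·m⁻²·s⁴·A²
  125 V⁻¹·A·s:  A·s·V⁻¹ = A·s·(J·C⁻¹)⁻¹ = kg⁻¹·m⁻²·s⁴·A²
Both are kg⁻¹·m⁻²·s⁴·A², so they have the same dimensions and can be added.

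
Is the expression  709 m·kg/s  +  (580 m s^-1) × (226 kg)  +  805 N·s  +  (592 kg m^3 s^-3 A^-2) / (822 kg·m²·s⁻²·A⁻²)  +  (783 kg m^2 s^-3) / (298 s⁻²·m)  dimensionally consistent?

No

In SI base units:
  709 m·kg/s:  kg·m·s⁻¹
  (580 m s^-1) × (226 kg):  [m·s⁻¹] · [kg] = kg·m·s⁻¹
  805 N·s:  N·s = kg·m·s⁻²·s = kg·m·s⁻¹
  (592 kg m^3 s^-3 A^-2) / (822 kg·m²·s⁻²·A⁻²):  [kg·m³·s⁻³·A⁻²] / [kg·m²·s⁻²·A⁻²] = m·s⁻¹
  (783 kg m^2 s^-3) / (298 s⁻²·m):  [kg·m²·s⁻³] / [m·s⁻²] = kg·m·s⁻¹
The terms do not share a single dimension (kg·m·s⁻¹ vs m·s⁻¹).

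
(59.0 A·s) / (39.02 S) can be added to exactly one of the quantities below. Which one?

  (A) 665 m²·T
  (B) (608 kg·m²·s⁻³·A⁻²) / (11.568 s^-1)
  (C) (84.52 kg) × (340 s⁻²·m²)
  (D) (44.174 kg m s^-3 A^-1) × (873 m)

(A)

Reference: [s·A] / [kg⁻¹·m⁻²·s³·A²] = kg·m²·s⁻²·A⁻¹.
Each option:
  (A) T·m² = Wb·m⁻²·m² = kg·m²·s⁻²·A⁻¹  ← same
  (B) [kg·m²·s⁻³·A⁻²] / [s⁻¹] = kg·m²·s⁻²·A⁻²
  (C) [kg] · [m²·s⁻²] = kg·m²·s⁻²
  (D) [kg·m·s⁻³·A⁻¹] · [m] = kg·m²·s⁻³·A⁻¹
Only (A) matches kg·m²·s⁻²·A⁻¹.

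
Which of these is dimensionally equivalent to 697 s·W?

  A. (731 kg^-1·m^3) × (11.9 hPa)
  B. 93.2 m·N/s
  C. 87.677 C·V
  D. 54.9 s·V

Reference: W·s = J·s⁻¹·s = kg·m²·s⁻².
Each option:
  A. [kg⁻¹·m³] · [kg·m⁻¹·s⁻²] = m²·s⁻²
  B. N·m·s⁻¹ = kg·m·s⁻²·m·s⁻¹ = kg·m²·s⁻³
  C. C·V = s·A·J·C⁻¹ = kg·m²·s⁻²  ← same
  D. V·s = J·C⁻¹·s = kg·m²·s⁻²·A⁻¹
Only C. matches kg·m²·s⁻².

C.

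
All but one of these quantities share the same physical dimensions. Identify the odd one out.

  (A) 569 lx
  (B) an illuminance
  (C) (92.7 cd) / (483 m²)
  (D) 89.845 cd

(D)

Dimensions:
  (A) lx = lm·m⁻² = m⁻²·cd
  (B) [illuminance] = m⁻²·cd
  (C) [cd] / [m²] = m⁻²·cd
  (D) cd
All reduce to m⁻²·cd except (D), which is cd.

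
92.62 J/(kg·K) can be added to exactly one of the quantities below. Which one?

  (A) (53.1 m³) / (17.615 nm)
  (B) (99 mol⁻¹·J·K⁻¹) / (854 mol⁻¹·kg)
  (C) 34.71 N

(B)

Reference: J·kg⁻¹·K⁻¹ = N·m·kg⁻¹·K⁻¹ = m²·s⁻²·K⁻¹.
Each option:
  (A) [m³] / [m] = m²
  (B) [kg·m²·s⁻²·K⁻¹·mol⁻¹] / [kg·mol⁻¹] = m²·s⁻²·K⁻¹  ← same
  (C) N = kg·m·s⁻²
Only (B) matches m²·s⁻²·K⁻¹.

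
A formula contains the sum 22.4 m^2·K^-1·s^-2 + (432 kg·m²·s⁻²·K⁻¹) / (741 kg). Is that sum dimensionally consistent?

Yes

In SI base units:
  22.4 m^2·K^-1·s^-2:  m²·s⁻²·K⁻¹
  (432 kg·m²·s⁻²·K⁻¹) / (741 kg):  [kg·m²·s⁻²·K⁻¹] / [kg] = m²·s⁻²·K⁻¹
Both are m²·s⁻²·K⁻¹, so they have the same dimensions and can be added.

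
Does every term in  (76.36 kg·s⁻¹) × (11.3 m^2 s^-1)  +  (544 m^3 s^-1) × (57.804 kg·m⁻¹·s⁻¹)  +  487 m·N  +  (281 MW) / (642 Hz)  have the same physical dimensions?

Yes

Dimensions:
  (76.36 kg·s⁻¹) × (11.3 m^2 s^-1):  [kg·s⁻¹] · [m²·s⁻¹] = kg·m²·s⁻²
  (544 m^3 s^-1) × (57.804 kg·m⁻¹·s⁻¹):  [m³·s⁻¹] · [kg·m⁻¹·s⁻¹] = kg·m²·s⁻²
  487 m·N:  N·m = kg·m·s⁻²·m = kg·m²·s⁻²
  (281 MW) / (642 Hz):  [kg·m²·s⁻³] / [s⁻¹] = kg·m²·s⁻²
Every term reduces to kg·m²·s⁻².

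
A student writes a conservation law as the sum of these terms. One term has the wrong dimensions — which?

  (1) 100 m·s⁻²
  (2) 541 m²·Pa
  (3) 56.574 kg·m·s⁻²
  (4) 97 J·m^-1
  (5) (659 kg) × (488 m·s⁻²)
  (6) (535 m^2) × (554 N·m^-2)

(1)

Reduce each to base SI dimensions:
  (1) m·s⁻²
  (2) Pa·m² = N·m⁻²·m² = kg·m·s⁻²
  (3) kg·m·s⁻²
  (4) J·m⁻¹ = N·m·m⁻¹ = kg·m·s⁻²
  (5) [kg] · [m·s⁻²] = kg·m·s⁻²
  (6) [m²] · [kg·m⁻¹·s⁻²] = kg·m·s⁻²
All reduce to kg·m·s⁻² except (1), which is m·s⁻².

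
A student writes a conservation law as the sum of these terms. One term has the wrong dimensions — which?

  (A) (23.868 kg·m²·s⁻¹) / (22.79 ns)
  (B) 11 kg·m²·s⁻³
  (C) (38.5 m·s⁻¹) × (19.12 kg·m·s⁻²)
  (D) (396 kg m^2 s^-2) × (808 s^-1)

(A)

Reduce each to base SI dimensions:
  (A) [kg·m²·s⁻¹] / [s] = kg·m²·s⁻²
  (B) kg·m²·s⁻³
  (C) [m·s⁻¹] · [kg·m·s⁻²] = kg·m²·s⁻³
  (D) [kg·m²·s⁻²] · [s⁻¹] = kg·m²·s⁻³
All reduce to kg·m²·s⁻³ except (A), which is kg·m²·s⁻².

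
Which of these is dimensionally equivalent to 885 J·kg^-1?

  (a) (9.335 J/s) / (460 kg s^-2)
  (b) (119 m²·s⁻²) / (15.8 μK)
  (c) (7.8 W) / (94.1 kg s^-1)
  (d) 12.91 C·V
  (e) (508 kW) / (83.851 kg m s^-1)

Reference: J·kg⁻¹ = N·m·kg⁻¹ = m²·s⁻².
Each option:
  (a) [kg·m²·s⁻³] / [kg·s⁻²] = m²·s⁻¹
  (b) [m²·s⁻²] / [K] = m²·s⁻²·K⁻¹
  (c) [kg·m²·s⁻³] / [kg·s⁻¹] = m²·s⁻²  ← same
  (d) C·V = s·A·J·C⁻¹ = kg·m²·s⁻²
  (e) [kg·m²·s⁻³] / [kg·m·s⁻¹] = m·s⁻²
Only (c) matches m²·s⁻².

(c)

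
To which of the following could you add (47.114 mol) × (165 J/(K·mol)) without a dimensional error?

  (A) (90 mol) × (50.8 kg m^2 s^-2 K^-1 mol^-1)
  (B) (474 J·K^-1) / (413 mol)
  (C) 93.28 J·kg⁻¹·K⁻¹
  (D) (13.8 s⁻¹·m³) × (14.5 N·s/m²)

(A)

Reference: [mol] · [kg·m²·s⁻²·K⁻¹·mol⁻¹] = kg·m²·s⁻²·K⁻¹.
Each option:
  (A) [mol] · [kg·m²·s⁻²·K⁻¹·mol⁻¹] = kg·m²·s⁻²·K⁻¹  ← same
  (B) [kg·m²·s⁻²·K⁻¹] / [mol] = kg·m²·s⁻²·K⁻¹·mol⁻¹
  (C) J·kg⁻¹·K⁻¹ = N·m·kg⁻¹·K⁻¹ = m²·s⁻²·K⁻¹
  (D) [m³·s⁻¹] · [kg·m⁻¹·s⁻¹] = kg·m²·s⁻²
Only (A) matches kg·m²·s⁻²·K⁻¹.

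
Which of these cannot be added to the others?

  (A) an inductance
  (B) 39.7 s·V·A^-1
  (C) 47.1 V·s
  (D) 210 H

(C)

Expand each in SI base units:
  (A) [inductance] = kg·m²·s⁻²·A⁻²
  (B) V·s·A⁻¹ = J·C⁻¹·s·A⁻¹ = kg·m²·s⁻²·A⁻²
  (C) V·s = J·C⁻¹·s = kg·m²·s⁻²·A⁻¹
  (D) H = V·s·A⁻¹ = kg·m²·s⁻²·A⁻²
All reduce to kg·m²·s⁻²·A⁻² except (C), which is kg·m²·s⁻²·A⁻¹.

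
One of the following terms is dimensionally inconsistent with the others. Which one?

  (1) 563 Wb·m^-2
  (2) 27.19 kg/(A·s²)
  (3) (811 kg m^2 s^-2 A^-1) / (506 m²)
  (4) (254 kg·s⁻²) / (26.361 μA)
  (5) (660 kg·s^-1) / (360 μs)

In SI base units:
  (1) Wb·m⁻² = V·s·m⁻² = kg·s⁻²·A⁻¹
  (2) kg·s⁻²·A⁻¹
  (3) [kg·m²·s⁻²·A⁻¹] / [m²] = kg·s⁻²·A⁻¹
  (4) [kg·s⁻²] / [A] = kg·s⁻²·A⁻¹
  (5) [kg·s⁻¹] / [s] = kg·s⁻²
All reduce to kg·s⁻²·A⁻¹ except (5), which is kg·s⁻².

(5)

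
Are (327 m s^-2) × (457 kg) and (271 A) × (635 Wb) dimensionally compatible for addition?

Work out the base dimensions of each:
  (327 m s^-2) × (457 kg):  [m·s⁻²] · [kg] = kg·m·s⁻²
  (271 A) × (635 Wb):  [A] · [kg·m²·s⁻²·A⁻¹] = kg·m²·s⁻²
kg·m·s⁻² ≠ kg·m²·s⁻², so they cannot be added.

No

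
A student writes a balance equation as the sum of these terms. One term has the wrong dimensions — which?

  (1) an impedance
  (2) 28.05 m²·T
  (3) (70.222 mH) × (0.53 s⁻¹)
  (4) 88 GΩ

In SI base units:
  (1) [impedance] = kg·m²·s⁻³·A⁻²
  (2) T·m² = Wb·m⁻²·m² = kg·m²·s⁻²·A⁻¹
  (3) [kg·m²·s⁻²·A⁻²] · [s⁻¹] = kg·m²·s⁻³·A⁻²
  (4) Ω = V·A⁻¹ = kg·m²·s⁻³·A⁻²
All reduce to kg·m²·s⁻³·A⁻² except (2), which is kg·m²·s⁻²·A⁻¹.

(2)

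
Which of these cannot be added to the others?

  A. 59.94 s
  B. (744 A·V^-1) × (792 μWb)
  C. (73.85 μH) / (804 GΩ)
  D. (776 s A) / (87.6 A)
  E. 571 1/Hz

Work out the base dimensions of each:
  A. s
  B. [kg⁻¹·m⁻²·s³·A²] · [kg·m²·s⁻²·A⁻¹] = s·A
  C. [kg·m²·s⁻²·A⁻²] / [kg·m²·s⁻³·A⁻²] = s
  D. [s·A] / [A] = s
  E. Hz⁻¹ = (s⁻¹)⁻¹ = s
All reduce to s except B., which is s·A.

B.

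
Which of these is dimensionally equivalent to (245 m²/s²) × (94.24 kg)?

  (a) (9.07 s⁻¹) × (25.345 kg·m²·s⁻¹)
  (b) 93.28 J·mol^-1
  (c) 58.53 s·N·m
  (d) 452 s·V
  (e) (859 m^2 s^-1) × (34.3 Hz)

(a)

Reference: [m²·s⁻²] · [kg] = kg·m²·s⁻².
Each option:
  (a) [s⁻¹] · [kg·m²·s⁻¹] = kg·m²·s⁻²  ← same
  (b) J·mol⁻¹ = N·m·mol⁻¹ = kg·m²·s⁻²·mol⁻¹
  (c) N·m·s = kg·m·s⁻²·m·s = kg·m²·s⁻¹
  (d) V·s = J·C⁻¹·s = kg·m²·s⁻²·A⁻¹
  (e) [m²·s⁻¹] · [s⁻¹] = m²·s⁻²
Only (a) matches kg·m²·s⁻².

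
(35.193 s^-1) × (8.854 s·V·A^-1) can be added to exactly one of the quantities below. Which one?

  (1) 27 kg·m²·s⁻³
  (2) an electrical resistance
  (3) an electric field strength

(2)

Reference: [s⁻¹] · [kg·m²·s⁻²·A⁻²] = kg·m²·s⁻³·A⁻².
Each option:
  (1) kg·m²·s⁻³
  (2) [electrical resistance] = kg·m²·s⁻³·A⁻²  ← same
  (3) [electric field strength] = kg·m·s⁻³·A⁻¹
Only (2) matches kg·m²·s⁻³·A⁻².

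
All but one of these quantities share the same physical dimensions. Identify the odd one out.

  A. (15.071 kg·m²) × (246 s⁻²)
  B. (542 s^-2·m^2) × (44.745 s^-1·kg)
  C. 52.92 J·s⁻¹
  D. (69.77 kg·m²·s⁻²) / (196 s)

Work out the base dimensions of each:
  A. [kg·m²] · [s⁻²] = kg·m²·s⁻²
  B. [m²·s⁻²] · [kg·s⁻¹] = kg·m²·s⁻³
  C. J·s⁻¹ = N·m·s⁻¹ = kg·m²·s⁻³
  D. [kg·m²·s⁻²] / [s] = kg·m²·s⁻³
All reduce to kg·m²·s⁻³ except A., which is kg·m²·s⁻².

A.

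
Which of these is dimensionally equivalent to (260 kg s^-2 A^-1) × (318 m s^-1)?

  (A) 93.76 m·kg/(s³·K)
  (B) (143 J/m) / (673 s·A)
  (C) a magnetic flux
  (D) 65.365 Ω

Reference: [kg·s⁻²·A⁻¹] · [m·s⁻¹] = kg·m·s⁻³·A⁻¹.
Each option:
  (A) kg·m·s⁻³·K⁻¹
  (B) [kg·m·s⁻²] / [s·A] = kg·m·s⁻³·A⁻¹  ← same
  (C) [magnetic flux] = kg·m²·s⁻²·A⁻¹
  (D) Ω = V·A⁻¹ = kg·m²·s⁻³·A⁻²
Only (B) matches kg·m·s⁻³·A⁻¹.

(B)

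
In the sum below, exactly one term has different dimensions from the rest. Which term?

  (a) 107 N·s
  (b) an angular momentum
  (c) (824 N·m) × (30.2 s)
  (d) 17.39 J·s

Dimensions:
  (a) N·s = kg·m·s⁻²·s = kg·m·s⁻¹
  (b) [angular momentum] = kg·m²·s⁻¹
  (c) [kg·m²·s⁻²] · [s] = kg·m²·s⁻¹
  (d) J·s = N·m·s = kg·m²·s⁻¹
All reduce to kg·m²·s⁻¹ except (a), which is kg·m·s⁻¹.

(a)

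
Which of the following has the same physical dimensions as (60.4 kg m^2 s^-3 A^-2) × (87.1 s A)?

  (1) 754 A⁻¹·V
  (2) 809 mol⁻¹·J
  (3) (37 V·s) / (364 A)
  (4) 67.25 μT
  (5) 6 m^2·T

(5)

Reference: [kg·m²·s⁻³·A⁻²] · [s·A] = kg·m²·s⁻²·A⁻¹.
Each option:
  (1) V·A⁻¹ = J·C⁻¹·A⁻¹ = kg·m²·s⁻³·A⁻²
  (2) J·mol⁻¹ = N·m·mol⁻¹ = kg·m²·s⁻²·mol⁻¹
  (3) [kg·m²·s⁻²·A⁻¹] / [A] = kg·m²·s⁻²·A⁻²
  (4) T = Wb·m⁻² = kg·s⁻²·A⁻¹
  (5) T·m² = Wb·m⁻²·m² = kg·m²·s⁻²·A⁻¹  ← same
Only (5) matches kg·m²·s⁻²·A⁻¹.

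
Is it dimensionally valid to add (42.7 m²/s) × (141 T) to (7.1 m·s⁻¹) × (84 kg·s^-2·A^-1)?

Reduce each to base SI dimensions:
  (42.7 m²/s) × (141 T):  [m²·s⁻¹] · [kg·s⁻²·A⁻¹] = kg·m²·s⁻³·A⁻¹
  (7.1 m·s⁻¹) × (84 kg·s^-2·A^-1):  [m·s⁻¹] · [kg·s⁻²·A⁻¹] = kg·m·s⁻³·A⁻¹
kg·m²·s⁻³·A⁻¹ ≠ kg·m·s⁻³·A⁻¹, so they cannot be added.

No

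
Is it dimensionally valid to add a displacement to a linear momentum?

No

In SI base units:
  a displacement:  [displacement] = m
  a linear momentum:  [linear momentum] = kg·m·s⁻¹
m ≠ kg·m·s⁻¹, so they cannot be added.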